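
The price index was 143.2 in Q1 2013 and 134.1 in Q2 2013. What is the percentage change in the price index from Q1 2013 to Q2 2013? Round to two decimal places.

-6.35%

Change = (134.1 − 143.2) / 143.2 × 100
       = -9.1 / 143.2 × 100 = -6.3547%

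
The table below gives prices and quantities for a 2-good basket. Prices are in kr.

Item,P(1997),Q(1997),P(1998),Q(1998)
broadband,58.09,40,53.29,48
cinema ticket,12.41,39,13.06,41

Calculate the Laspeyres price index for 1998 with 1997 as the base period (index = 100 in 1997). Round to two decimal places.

94.06

Laspeyres price index uses base-period quantities as weights.
ΣP(1998)·Q(1997) = 53.29×40 + 13.06×39 = 2131.6 + 509.34 = 2640.94
ΣP(1997)·Q(1997) = 58.09×40 + 12.41×39 = 2323.6 + 483.99 = 2807.59
Index = 2640.94 / 2807.59 × 100 = 94.0643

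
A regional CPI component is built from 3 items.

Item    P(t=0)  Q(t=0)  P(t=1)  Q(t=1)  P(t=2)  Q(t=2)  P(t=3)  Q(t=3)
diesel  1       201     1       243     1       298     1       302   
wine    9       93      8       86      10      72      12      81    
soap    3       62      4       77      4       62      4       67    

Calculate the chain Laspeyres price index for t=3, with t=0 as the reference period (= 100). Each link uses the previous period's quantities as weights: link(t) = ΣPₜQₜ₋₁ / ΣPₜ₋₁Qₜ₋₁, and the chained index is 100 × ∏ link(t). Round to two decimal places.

123.62

Link t=0→t=1:
ΣP(t=1)Q(t=0) = 1×201 + 8×93 + 4×62 = 201 + 744 + 248 = 1193
ΣP(t=0)Q(t=0) = 1×201 + 9×93 + 3×62 = 201 + 837 + 186 = 1224
link = 1193/1224 = 0.974673
Link t=1→t=2:
ΣP(t=2)Q(t=1) = 1×243 + 10×86 + 4×77 = 243 + 860 + 308 = 1411
ΣP(t=1)Q(t=1) = 1×243 + 8×86 + 4×77 = 243 + 688 + 308 = 1239
link = 1411/1239 = 1.138822
Link t=2→t=3:
ΣP(t=3)Q(t=2) = 1×298 + 12×72 + 4×62 = 298 + 864 + 248 = 1410
ΣP(t=2)Q(t=2) = 1×298 + 10×72 + 4×62 = 298 + 720 + 248 = 1266
link = 1410/1266 = 1.113744
Chained index = 100 × 0.974673 × 1.138822 × 1.113744 = 123.6232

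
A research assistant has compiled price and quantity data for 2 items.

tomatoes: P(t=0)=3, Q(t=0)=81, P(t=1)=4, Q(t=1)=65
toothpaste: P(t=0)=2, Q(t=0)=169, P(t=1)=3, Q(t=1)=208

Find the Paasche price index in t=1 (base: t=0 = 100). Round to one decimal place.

Paasche price index uses current-period quantities as weights.
ΣP(t=1)·Q(t=1) = 4×65 + 3×208 = 260 + 624 = 884
ΣP(t=0)·Q(t=1) = 3×65 + 2×208 = 195 + 416 = 611
Index = 884 / 611 × 100 = 144.6809

144.7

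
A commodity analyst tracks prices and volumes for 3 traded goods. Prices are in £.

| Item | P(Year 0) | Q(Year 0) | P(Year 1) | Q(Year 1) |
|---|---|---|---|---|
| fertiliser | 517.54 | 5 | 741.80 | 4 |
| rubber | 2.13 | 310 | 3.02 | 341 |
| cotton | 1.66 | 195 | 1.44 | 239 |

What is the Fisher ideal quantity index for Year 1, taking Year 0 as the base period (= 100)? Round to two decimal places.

88.76

Laspeyres component (base-period weights):
ΣP(Year 0)Q(Year 1) = 517.54×4 + 2.13×341 + 1.66×239 = 2070.16 + 726.33 + 396.74 = 3193.23
ΣP(Year 0)Q(Year 0) = 517.54×5 + 2.13×310 + 1.66×195 = 2587.7 + 660.3 + 323.7 = 3571.7
L = 3193.23 / 3571.7 × 100 = 89.4036
Paasche component (current-period weights):
ΣP(Year 1)Q(Year 1) = 741.80×4 + 3.02×341 + 1.44×239 = 2967.2 + 1029.82 + 344.16 = 4341.18
ΣP(Year 1)Q(Year 0) = 741.80×5 + 3.02×310 + 1.44×195 = 3709 + 936.2 + 280.8 = 4926
P = 4341.18 / 4926 × 100 = 88.1279
Fisher = √(L × P) = √(89.4036 × 88.1279) = 88.7635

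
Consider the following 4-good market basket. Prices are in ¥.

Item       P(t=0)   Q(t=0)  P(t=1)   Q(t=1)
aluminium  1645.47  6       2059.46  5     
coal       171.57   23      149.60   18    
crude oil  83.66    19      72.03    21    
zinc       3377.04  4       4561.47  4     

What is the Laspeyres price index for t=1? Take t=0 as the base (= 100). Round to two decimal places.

Laspeyres price index uses base-period quantities as weights.
ΣP(t=1)·Q(t=0) = 2059.46×6 + 149.60×23 + 72.03×19 + 4561.47×4 = 12356.76 + 3440.8 + 1368.57 + 18245.88 = 35412.01
ΣP(t=0)·Q(t=0) = 1645.47×6 + 171.57×23 + 83.66×19 + 3377.04×4 = 9872.82 + 3946.11 + 1589.54 + 13508.16 = 28916.63
Index = 35412.01 / 28916.63 × 100 = 122.4624

122.46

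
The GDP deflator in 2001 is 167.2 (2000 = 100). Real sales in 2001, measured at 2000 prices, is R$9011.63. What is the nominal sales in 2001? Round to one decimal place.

15067.4

Nominal = Real × (Index/100) = 9011.63 × (167.2/100)
        = 9011.63 × 1.672 = 15067.4454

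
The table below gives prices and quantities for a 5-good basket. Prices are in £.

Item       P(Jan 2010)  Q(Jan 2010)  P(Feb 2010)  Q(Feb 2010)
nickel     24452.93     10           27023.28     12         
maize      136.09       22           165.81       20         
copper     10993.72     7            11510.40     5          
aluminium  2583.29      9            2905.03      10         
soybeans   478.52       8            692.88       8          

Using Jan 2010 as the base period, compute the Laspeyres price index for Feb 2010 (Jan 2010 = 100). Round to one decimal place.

Laspeyres price index uses base-period quantities as weights.
ΣP(Feb 2010)·Q(Jan 2010) = 27023.28×10 + 165.81×22 + 11510.40×7 + 2905.03×9 + 692.88×8 = 270232.8 + 3647.82 + 80572.8 + 26145.27 + 5543.04 = 386141.73
ΣP(Jan 2010)·Q(Jan 2010) = 24452.93×10 + 136.09×22 + 10993.72×7 + 2583.29×9 + 478.52×8 = 244529.3 + 2993.98 + 76956.04 + 23249.61 + 3828.16 = 351557.09
Index = 386141.73 / 351557.09 × 100 = 109.8376

109.8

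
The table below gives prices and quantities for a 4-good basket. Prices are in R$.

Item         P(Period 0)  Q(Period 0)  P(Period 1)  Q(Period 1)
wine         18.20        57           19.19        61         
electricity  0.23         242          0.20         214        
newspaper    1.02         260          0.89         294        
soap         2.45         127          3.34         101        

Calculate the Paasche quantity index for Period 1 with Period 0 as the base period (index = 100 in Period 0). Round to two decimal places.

Paasche quantity index uses current-period prices as weights.
ΣP(Period 1)·Q(Period 1) = 19.19×61 + 0.20×214 + 0.89×294 + 3.34×101 = 1170.59 + 42.8 + 261.66 + 337.34 = 1812.39
ΣP(Period 1)·Q(Period 0) = 19.19×57 + 0.20×242 + 0.89×260 + 3.34×127 = 1093.83 + 48.4 + 231.4 + 424.18 = 1797.81
Index = 1812.39 / 1797.81 × 100 = 100.8110

100.81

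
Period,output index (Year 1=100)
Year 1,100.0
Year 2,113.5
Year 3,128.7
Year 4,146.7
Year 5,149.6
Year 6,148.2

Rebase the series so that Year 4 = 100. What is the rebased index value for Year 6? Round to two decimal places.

101.02

Rebased(Year 6) = 148.2 / 146.7 × 100 = 101.0225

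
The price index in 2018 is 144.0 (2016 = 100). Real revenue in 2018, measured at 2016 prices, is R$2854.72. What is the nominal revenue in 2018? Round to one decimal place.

4110.8

Nominal = Real × (Index/100) = 2854.72 × (144.0/100)
        = 2854.72 × 1.440 = 4110.7968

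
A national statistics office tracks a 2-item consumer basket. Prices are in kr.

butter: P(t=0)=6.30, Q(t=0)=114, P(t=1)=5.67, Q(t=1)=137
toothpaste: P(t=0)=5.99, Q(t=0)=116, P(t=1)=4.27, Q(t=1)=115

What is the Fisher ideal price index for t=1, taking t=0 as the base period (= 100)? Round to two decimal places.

Laspeyres component (base-period weights):
ΣP(t=1)Q(t=0) = 5.67×114 + 4.27×116 = 646.38 + 495.32 = 1141.7
ΣP(t=0)Q(t=0) = 6.30×114 + 5.99×116 = 718.2 + 694.84 = 1413.04
L = 1141.7 / 1413.04 × 100 = 80.7974
Paasche component (current-period weights):
ΣP(t=1)Q(t=1) = 5.67×137 + 4.27×115 = 776.79 + 491.05 = 1267.84
ΣP(t=0)Q(t=1) = 6.30×137 + 5.99×115 = 863.1 + 688.85 = 1551.95
P = 1267.84 / 1551.95 × 100 = 81.6934
Fisher = √(L × P) = √(80.7974 × 81.6934) = 81.2442

81.24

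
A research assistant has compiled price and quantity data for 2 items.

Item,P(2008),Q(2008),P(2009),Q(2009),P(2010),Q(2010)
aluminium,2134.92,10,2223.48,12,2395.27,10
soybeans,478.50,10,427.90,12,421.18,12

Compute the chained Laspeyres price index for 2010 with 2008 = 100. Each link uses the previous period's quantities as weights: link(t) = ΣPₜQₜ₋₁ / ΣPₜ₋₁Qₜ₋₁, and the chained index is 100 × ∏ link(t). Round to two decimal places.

107.77

Link 2008→2009:
ΣP(2009)Q(2008) = 2223.48×10 + 427.90×10 = 22234.8 + 4279 = 26513.8
ΣP(2008)Q(2008) = 2134.92×10 + 478.50×10 = 21349.2 + 4785 = 26134.2
link = 26513.8/26134.2 = 1.014525
Link 2009→2010:
ΣP(2010)Q(2009) = 2395.27×12 + 421.18×12 = 28743.24 + 5054.16 = 33797.4
ΣP(2009)Q(2009) = 2223.48×12 + 427.90×12 = 26681.76 + 5134.8 = 31816.56
link = 33797.4/31816.56 = 1.062258
Chained index = 100 × 1.014525 × 1.062258 = 107.7687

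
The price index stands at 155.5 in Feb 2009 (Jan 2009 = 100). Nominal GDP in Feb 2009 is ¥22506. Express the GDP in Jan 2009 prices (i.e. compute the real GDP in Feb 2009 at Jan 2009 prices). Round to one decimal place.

14473.3

Real = Nominal ÷ (Index/100) = 22506 ÷ (155.5/100)
     = 22506 ÷ 1.555 = 14473.3119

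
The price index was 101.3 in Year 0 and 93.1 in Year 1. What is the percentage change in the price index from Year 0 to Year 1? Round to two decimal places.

Change = (93.1 − 101.3) / 101.3 × 100
       = -8.2 / 101.3 × 100 = -8.0948%

-8.09%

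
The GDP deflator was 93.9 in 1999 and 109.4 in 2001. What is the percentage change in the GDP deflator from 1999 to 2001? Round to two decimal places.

Change = (109.4 − 93.9) / 93.9 × 100
       = 15.5 / 93.9 × 100 = 16.5069%

16.51%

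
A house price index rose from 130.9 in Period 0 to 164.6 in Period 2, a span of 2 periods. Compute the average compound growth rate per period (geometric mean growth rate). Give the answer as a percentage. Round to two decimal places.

12.14%

Growth factor = (164.6/130.9)^(1/2) = (1.257448)^(1/2) = 1.121360
Growth rate = 1.121360 − 1 = 0.121360 = 12.1360%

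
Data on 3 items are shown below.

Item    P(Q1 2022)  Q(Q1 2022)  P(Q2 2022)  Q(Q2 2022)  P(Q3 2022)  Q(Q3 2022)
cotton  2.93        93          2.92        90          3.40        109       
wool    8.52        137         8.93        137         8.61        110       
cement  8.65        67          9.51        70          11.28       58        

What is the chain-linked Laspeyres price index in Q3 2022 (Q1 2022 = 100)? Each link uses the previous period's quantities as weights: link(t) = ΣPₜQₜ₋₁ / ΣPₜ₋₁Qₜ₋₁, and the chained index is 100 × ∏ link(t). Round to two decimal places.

111.64

Link Q1 2022→Q2 2022:
ΣP(Q2 2022)Q(Q1 2022) = 2.92×93 + 8.93×137 + 9.51×67 = 271.56 + 1223.41 + 637.17 = 2132.14
ΣP(Q1 2022)Q(Q1 2022) = 2.93×93 + 8.52×137 + 8.65×67 = 272.49 + 1167.24 + 579.55 = 2019.28
link = 2132.14/2019.28 = 1.055891
Link Q2 2022→Q3 2022:
ΣP(Q3 2022)Q(Q2 2022) = 3.40×90 + 8.61×137 + 11.28×70 = 306 + 1179.57 + 789.6 = 2275.17
ΣP(Q2 2022)Q(Q2 2022) = 2.92×90 + 8.93×137 + 9.51×70 = 262.8 + 1223.41 + 665.7 = 2151.91
link = 2275.17/2151.91 = 1.057279
Chained index = 100 × 1.055891 × 1.057279 = 111.6372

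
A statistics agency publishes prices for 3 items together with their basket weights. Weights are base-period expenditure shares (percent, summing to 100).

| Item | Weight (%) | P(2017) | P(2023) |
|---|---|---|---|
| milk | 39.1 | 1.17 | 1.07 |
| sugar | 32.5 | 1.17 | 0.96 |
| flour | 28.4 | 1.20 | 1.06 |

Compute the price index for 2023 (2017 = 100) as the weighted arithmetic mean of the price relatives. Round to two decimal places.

87.51

milk: 39.1 × (1.07/1.17) = 39.1 × 0.914530 = 35.7581
sugar: 32.5 × (0.96/1.17) = 32.5 × 0.820513 = 26.6667
flour: 28.4 × (1.06/1.20) = 28.4 × 0.883333 = 25.0867
Index = Σ wᵢ·(p₁ᵢ/p₀ᵢ) = 35.7581 + 26.6667 + 25.0867 = 87.5115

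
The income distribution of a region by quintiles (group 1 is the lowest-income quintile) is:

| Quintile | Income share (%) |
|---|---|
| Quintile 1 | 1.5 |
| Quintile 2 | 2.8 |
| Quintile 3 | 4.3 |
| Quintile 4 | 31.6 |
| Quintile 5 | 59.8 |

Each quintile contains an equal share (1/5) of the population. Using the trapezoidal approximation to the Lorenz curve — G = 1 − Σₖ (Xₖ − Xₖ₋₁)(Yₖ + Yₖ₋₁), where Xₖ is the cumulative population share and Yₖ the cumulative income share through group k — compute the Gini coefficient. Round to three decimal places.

0.582

Cumulative income shares Yₖ: 0.0150, 0.0430, 0.0860, 0.4020, 1.0000
Σ (Xₖ−Xₖ₋₁)(Yₖ+Yₖ₋₁) = (1/5)(0.0150+0.0000) + (1/5)(0.0430+0.0150) + (1/5)(0.0860+0.0430) + (1/5)(0.4020+0.0860) + (1/5)(1.0000+0.4020)
  = 0.0030 + 0.0116 + 0.0258 + 0.0976 + 0.2804 = 0.4184
G = 1 − 0.4184 = 0.5816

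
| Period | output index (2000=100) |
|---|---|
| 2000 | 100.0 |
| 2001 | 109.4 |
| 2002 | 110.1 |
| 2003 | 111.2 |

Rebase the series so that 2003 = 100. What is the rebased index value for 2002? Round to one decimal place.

Rebased(2002) = 110.1 / 111.2 × 100 = 99.0108

99.0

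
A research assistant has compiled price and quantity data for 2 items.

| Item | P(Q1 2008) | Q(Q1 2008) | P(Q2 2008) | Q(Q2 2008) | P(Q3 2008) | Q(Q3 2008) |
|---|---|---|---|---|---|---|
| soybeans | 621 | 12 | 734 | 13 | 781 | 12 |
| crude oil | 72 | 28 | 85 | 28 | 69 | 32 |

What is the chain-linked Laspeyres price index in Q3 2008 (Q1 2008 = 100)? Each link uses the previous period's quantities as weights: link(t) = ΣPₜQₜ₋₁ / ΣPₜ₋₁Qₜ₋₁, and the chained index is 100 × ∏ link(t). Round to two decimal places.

119.78

Link Q1 2008→Q2 2008:
ΣP(Q2 2008)Q(Q1 2008) = 734×12 + 85×28 = 8808 + 2380 = 11188
ΣP(Q1 2008)Q(Q1 2008) = 621×12 + 72×28 = 7452 + 2016 = 9468
link = 11188/9468 = 1.181665
Link Q2 2008→Q3 2008:
ΣP(Q3 2008)Q(Q2 2008) = 781×13 + 69×28 = 10153 + 1932 = 12085
ΣP(Q2 2008)Q(Q2 2008) = 734×13 + 85×28 = 9542 + 2380 = 11922
link = 12085/11922 = 1.013672
Chained index = 100 × 1.181665 × 1.013672 = 119.7821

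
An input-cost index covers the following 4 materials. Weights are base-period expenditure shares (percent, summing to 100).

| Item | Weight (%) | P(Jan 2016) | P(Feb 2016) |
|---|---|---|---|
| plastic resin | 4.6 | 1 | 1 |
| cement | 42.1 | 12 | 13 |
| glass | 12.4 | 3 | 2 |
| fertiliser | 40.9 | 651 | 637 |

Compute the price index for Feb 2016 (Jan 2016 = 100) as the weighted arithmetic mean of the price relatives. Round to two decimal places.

plastic resin: 4.6 × (1/1) = 4.6 × 1.000000 = 4.6000
cement: 42.1 × (13/12) = 42.1 × 1.083333 = 45.6083
glass: 12.4 × (2/3) = 12.4 × 0.666667 = 8.2667
fertiliser: 40.9 × (637/651) = 40.9 × 0.978495 = 40.0204
Index = Σ wᵢ·(p₁ᵢ/p₀ᵢ) = 4.6000 + 45.6083 + 8.2667 + 40.0204 = 98.4954

98.50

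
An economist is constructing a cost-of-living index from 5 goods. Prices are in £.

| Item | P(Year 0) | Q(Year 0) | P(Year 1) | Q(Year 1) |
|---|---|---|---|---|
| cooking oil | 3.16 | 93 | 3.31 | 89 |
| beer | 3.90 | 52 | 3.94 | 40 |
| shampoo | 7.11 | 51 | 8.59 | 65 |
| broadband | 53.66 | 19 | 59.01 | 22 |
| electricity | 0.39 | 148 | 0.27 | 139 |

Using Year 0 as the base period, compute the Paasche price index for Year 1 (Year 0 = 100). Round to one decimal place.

109.9

Paasche price index uses current-period quantities as weights.
ΣP(Year 1)·Q(Year 1) = 3.31×89 + 3.94×40 + 8.59×65 + 59.01×22 + 0.27×139 = 294.59 + 157.6 + 558.35 + 1298.22 + 37.53 = 2346.29
ΣP(Year 0)·Q(Year 1) = 3.16×89 + 3.90×40 + 7.11×65 + 53.66×22 + 0.39×139 = 281.24 + 156 + 462.15 + 1180.52 + 54.21 = 2134.12
Index = 2346.29 / 2134.12 × 100 = 109.9418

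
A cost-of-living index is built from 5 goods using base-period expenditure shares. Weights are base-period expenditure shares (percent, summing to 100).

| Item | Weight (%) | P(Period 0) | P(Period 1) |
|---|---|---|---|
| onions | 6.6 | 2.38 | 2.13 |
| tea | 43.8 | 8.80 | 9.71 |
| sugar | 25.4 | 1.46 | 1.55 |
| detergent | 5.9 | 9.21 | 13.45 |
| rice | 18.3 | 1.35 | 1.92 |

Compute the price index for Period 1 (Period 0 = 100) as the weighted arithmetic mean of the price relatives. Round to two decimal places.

115.84

onions: 6.6 × (2.13/2.38) = 6.6 × 0.894958 = 5.9067
tea: 43.8 × (9.71/8.80) = 43.8 × 1.103409 = 48.3293
sugar: 25.4 × (1.55/1.46) = 25.4 × 1.061644 = 26.9658
detergent: 5.9 × (13.45/9.21) = 5.9 × 1.460369 = 8.6162
rice: 18.3 × (1.92/1.35) = 18.3 × 1.422222 = 26.0267
Index = Σ wᵢ·(p₁ᵢ/p₀ᵢ) = 5.9067 + 48.3293 + 26.9658 + 8.6162 + 26.0267 = 115.8446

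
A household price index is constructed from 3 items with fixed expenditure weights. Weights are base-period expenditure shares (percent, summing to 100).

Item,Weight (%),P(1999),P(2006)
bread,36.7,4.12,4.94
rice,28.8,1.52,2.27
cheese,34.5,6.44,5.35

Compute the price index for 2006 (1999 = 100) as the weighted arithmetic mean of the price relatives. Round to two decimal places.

115.68

bread: 36.7 × (4.94/4.12) = 36.7 × 1.199029 = 44.0044
rice: 28.8 × (2.27/1.52) = 28.8 × 1.493421 = 43.0105
cheese: 34.5 × (5.35/6.44) = 34.5 × 0.830745 = 28.6607
Index = Σ wᵢ·(p₁ᵢ/p₀ᵢ) = 44.0044 + 43.0105 + 28.6607 = 115.6756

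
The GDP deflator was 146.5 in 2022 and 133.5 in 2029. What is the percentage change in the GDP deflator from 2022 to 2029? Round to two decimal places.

-8.87%

Change = (133.5 − 146.5) / 146.5 × 100
       = -13.0 / 146.5 × 100 = -8.8737%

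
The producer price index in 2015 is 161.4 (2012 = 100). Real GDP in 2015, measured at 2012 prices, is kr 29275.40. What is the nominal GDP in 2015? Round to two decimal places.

47250.50

Nominal = Real × (Index/100) = 29275.40 × (161.4/100)
        = 29275.40 × 1.614 = 47250.4956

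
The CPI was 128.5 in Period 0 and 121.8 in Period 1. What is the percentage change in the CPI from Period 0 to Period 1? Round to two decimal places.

-5.21%

Change = (121.8 − 128.5) / 128.5 × 100
       = -6.7 / 128.5 × 100 = -5.2140%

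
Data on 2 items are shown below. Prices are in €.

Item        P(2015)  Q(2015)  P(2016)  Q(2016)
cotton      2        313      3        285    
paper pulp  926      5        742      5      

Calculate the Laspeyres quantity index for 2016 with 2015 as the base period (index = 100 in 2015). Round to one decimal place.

Laspeyres quantity index uses base-period prices as weights.
ΣP(2015)·Q(2016) = 2×285 + 926×5 = 570 + 4630 = 5200
ΣP(2015)·Q(2015) = 2×313 + 926×5 = 626 + 4630 = 5256
Index = 5200 / 5256 × 100 = 98.9346

98.9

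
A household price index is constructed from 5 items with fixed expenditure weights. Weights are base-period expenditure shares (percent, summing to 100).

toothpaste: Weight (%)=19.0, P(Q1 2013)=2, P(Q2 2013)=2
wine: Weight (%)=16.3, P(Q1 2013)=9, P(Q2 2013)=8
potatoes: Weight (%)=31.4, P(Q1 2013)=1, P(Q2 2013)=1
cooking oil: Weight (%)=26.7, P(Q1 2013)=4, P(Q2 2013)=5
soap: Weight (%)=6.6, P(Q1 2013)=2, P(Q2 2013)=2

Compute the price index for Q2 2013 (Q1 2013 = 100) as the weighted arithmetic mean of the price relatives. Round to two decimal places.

toothpaste: 19.0 × (2/2) = 19.0 × 1.000000 = 19.0000
wine: 16.3 × (8/9) = 16.3 × 0.888889 = 14.4889
potatoes: 31.4 × (1/1) = 31.4 × 1.000000 = 31.4000
cooking oil: 26.7 × (5/4) = 26.7 × 1.250000 = 33.3750
soap: 6.6 × (2/2) = 6.6 × 1.000000 = 6.6000
Index = Σ wᵢ·(p₁ᵢ/p₀ᵢ) = 19.0000 + 14.4889 + 31.4000 + 33.3750 + 6.6000 = 104.8639

104.86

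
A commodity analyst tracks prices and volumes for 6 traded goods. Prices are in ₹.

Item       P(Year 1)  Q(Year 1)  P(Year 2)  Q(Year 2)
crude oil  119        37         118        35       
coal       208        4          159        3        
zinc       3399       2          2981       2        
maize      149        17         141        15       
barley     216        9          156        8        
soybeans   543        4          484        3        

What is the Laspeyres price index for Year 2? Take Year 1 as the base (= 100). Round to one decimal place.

89.4

Laspeyres price index uses base-period quantities as weights.
ΣP(Year 2)·Q(Year 1) = 118×37 + 159×4 + 2981×2 + 141×17 + 156×9 + 484×4 = 4366 + 636 + 5962 + 2397 + 1404 + 1936 = 16701
ΣP(Year 1)·Q(Year 1) = 119×37 + 208×4 + 3399×2 + 149×17 + 216×9 + 543×4 = 4403 + 832 + 6798 + 2533 + 1944 + 2172 = 18682
Index = 16701 / 18682 × 100 = 89.3962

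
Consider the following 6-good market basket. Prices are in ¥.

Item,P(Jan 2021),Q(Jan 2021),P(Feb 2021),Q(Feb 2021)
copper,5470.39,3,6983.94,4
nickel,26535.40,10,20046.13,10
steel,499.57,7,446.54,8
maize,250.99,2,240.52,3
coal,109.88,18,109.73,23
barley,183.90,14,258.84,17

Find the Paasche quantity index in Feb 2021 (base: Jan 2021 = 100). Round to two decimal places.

Paasche quantity index uses current-period prices as weights.
ΣP(Feb 2021)·Q(Feb 2021) = 6983.94×4 + 20046.13×10 + 446.54×8 + 240.52×3 + 109.73×23 + 258.84×17 = 27935.76 + 200461.3 + 3572.32 + 721.56 + 2523.79 + 4400.28 = 239615.01
ΣP(Feb 2021)·Q(Jan 2021) = 6983.94×3 + 20046.13×10 + 446.54×7 + 240.52×2 + 109.73×18 + 258.84×14 = 20951.82 + 200461.3 + 3125.78 + 481.04 + 1975.14 + 3623.76 = 230618.84
Index = 239615.01 / 230618.84 × 100 = 103.9009

103.90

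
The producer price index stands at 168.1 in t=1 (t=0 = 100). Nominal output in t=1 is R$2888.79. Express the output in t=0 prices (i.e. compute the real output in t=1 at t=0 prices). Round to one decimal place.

1718.5

Real = Nominal ÷ (Index/100) = 2888.79 ÷ (168.1/100)
     = 2888.79 ÷ 1.681 = 1718.4949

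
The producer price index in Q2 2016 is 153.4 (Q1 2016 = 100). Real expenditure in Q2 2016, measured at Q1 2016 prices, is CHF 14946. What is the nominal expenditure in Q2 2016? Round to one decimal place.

Nominal = Real × (Index/100) = 14946 × (153.4/100)
        = 14946 × 1.534 = 22927.1640

22927.2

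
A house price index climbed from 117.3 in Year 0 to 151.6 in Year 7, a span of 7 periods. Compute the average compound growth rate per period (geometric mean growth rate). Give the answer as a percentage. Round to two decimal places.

Growth factor = (151.6/117.3)^(1/7) = (1.292413)^(1/7) = 1.037324
Growth rate = 1.037324 − 1 = 0.037324 = 3.7324%

3.73%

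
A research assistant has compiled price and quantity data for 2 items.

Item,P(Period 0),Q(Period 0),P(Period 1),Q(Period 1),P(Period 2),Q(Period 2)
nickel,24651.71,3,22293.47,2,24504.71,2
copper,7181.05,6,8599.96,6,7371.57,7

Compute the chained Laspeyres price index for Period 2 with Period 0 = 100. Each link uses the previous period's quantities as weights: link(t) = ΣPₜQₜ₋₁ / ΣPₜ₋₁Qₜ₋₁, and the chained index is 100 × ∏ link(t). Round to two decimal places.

98.13

Link Period 0→Period 1:
ΣP(Period 1)Q(Period 0) = 22293.47×3 + 8599.96×6 = 66880.41 + 51599.76 = 118480.17
ΣP(Period 0)Q(Period 0) = 24651.71×3 + 7181.05×6 = 73955.13 + 43086.3 = 117041.43
link = 118480.17/117041.43 = 1.012293
Link Period 1→Period 2:
ΣP(Period 2)Q(Period 1) = 24504.71×2 + 7371.57×6 = 49009.42 + 44229.42 = 93238.84
ΣP(Period 1)Q(Period 1) = 22293.47×2 + 8599.96×6 = 44586.94 + 51599.76 = 96186.7
link = 93238.84/96186.7 = 0.969353
Chained index = 100 × 1.012293 × 0.969353 = 98.1269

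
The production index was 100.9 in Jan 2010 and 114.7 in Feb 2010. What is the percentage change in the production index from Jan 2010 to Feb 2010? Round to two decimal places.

13.68%

Change = (114.7 − 100.9) / 100.9 × 100
       = 13.8 / 100.9 × 100 = 13.6769%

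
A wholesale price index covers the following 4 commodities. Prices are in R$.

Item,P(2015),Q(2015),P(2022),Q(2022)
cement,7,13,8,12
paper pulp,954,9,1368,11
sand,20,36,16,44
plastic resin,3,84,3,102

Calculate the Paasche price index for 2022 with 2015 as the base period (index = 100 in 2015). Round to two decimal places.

137.32

Paasche price index uses current-period quantities as weights.
ΣP(2022)·Q(2022) = 8×12 + 1368×11 + 16×44 + 3×102 = 96 + 15048 + 704 + 306 = 16154
ΣP(2015)·Q(2022) = 7×12 + 954×11 + 20×44 + 3×102 = 84 + 10494 + 880 + 306 = 11764
Index = 16154 / 11764 × 100 = 137.3172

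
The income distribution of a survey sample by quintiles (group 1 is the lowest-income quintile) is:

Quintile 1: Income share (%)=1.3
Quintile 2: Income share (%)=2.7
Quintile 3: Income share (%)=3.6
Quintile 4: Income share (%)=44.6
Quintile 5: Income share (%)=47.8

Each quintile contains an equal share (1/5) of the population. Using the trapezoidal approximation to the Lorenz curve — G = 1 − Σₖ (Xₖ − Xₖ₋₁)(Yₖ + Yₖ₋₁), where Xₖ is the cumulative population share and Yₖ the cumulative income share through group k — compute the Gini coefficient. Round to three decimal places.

0.540

Cumulative income shares Yₖ: 0.0130, 0.0400, 0.0760, 0.5220, 1.0000
Σ (Xₖ−Xₖ₋₁)(Yₖ+Yₖ₋₁) = (1/5)(0.0130+0.0000) + (1/5)(0.0400+0.0130) + (1/5)(0.0760+0.0400) + (1/5)(0.5220+0.0760) + (1/5)(1.0000+0.5220)
  = 0.0026 + 0.0106 + 0.0232 + 0.1196 + 0.3044 = 0.4604
G = 1 − 0.4604 = 0.5396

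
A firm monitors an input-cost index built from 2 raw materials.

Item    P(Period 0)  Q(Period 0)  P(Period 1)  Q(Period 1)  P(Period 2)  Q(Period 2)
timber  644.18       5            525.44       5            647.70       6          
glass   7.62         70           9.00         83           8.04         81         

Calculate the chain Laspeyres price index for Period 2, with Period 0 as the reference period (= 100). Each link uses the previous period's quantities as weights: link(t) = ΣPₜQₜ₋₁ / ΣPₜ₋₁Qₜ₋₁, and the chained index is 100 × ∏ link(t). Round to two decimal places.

Link Period 0→Period 1:
ΣP(Period 1)Q(Period 0) = 525.44×5 + 9.00×70 = 2627.2 + 630 = 3257.2
ΣP(Period 0)Q(Period 0) = 644.18×5 + 7.62×70 = 3220.9 + 533.4 = 3754.3
link = 3257.2/3754.3 = 0.867592
Link Period 1→Period 2:
ΣP(Period 2)Q(Period 1) = 647.70×5 + 8.04×83 = 3238.5 + 667.32 = 3905.82
ΣP(Period 1)Q(Period 1) = 525.44×5 + 9.00×83 = 2627.2 + 747 = 3374.2
link = 3905.82/3374.2 = 1.157554
Chained index = 100 × 0.867592 × 1.157554 = 100.4285

100.43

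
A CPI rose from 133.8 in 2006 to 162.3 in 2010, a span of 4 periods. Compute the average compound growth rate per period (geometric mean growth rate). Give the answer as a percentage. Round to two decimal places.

Growth factor = (162.3/133.8)^(1/4) = (1.213004)^(1/4) = 1.049459
Growth rate = 1.049459 − 1 = 0.049459 = 4.9459%

4.95%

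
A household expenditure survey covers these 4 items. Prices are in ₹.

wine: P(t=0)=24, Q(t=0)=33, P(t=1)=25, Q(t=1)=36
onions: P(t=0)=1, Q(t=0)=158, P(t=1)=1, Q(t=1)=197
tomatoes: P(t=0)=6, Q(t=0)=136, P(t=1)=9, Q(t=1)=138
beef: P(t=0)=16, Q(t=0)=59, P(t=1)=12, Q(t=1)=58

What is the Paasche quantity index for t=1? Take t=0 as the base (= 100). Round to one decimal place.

104.1

Paasche quantity index uses current-period prices as weights.
ΣP(t=1)·Q(t=1) = 25×36 + 1×197 + 9×138 + 12×58 = 900 + 197 + 1242 + 696 = 3035
ΣP(t=1)·Q(t=0) = 25×33 + 1×158 + 9×136 + 12×59 = 825 + 158 + 1224 + 708 = 2915
Index = 3035 / 2915 × 100 = 104.1166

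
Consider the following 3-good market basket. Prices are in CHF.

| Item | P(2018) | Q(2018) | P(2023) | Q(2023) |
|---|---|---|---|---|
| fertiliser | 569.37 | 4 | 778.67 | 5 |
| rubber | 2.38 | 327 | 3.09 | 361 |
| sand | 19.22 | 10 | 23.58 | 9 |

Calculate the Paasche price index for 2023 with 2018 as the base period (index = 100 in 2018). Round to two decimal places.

134.60

Paasche price index uses current-period quantities as weights.
ΣP(2023)·Q(2023) = 778.67×5 + 3.09×361 + 23.58×9 = 3893.35 + 1115.49 + 212.22 = 5221.06
ΣP(2018)·Q(2023) = 569.37×5 + 2.38×361 + 19.22×9 = 2846.85 + 859.18 + 172.98 = 3879.01
Index = 5221.06 / 3879.01 × 100 = 134.5977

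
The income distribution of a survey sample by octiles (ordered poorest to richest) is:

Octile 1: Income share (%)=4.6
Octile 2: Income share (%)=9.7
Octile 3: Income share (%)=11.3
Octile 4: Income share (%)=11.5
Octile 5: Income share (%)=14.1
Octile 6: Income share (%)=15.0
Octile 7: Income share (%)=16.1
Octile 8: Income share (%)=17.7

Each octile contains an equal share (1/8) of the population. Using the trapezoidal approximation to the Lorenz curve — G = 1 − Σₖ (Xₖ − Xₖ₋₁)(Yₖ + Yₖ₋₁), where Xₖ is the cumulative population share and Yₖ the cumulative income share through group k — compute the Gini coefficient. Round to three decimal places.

Cumulative income shares Yₖ: 0.0460, 0.1430, 0.2560, 0.3710, 0.5120, 0.6620, 0.8230, 1.0000
Σ (Xₖ−Xₖ₋₁)(Yₖ+Yₖ₋₁) = (1/8)(0.0460+0.0000) + (1/8)(0.1430+0.0460) + (1/8)(0.2560+0.1430) + (1/8)(0.3710+0.2560) + (1/8)(0.5120+0.3710) + (1/8)(0.6620+0.5120) + (1/8)(0.8230+0.6620) + (1/8)(1.0000+0.8230)
  = 0.0057 + 0.0236 + 0.0499 + 0.0784 + 0.1104 + 0.1467 + 0.1856 + 0.2279 = 0.8283
G = 1 − 0.8283 = 0.1717

0.172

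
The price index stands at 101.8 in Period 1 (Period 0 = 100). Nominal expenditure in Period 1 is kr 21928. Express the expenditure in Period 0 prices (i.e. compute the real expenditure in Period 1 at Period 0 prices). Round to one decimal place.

21540.3

Real = Nominal ÷ (Index/100) = 21928 ÷ (101.8/100)
     = 21928 ÷ 1.018 = 21540.2750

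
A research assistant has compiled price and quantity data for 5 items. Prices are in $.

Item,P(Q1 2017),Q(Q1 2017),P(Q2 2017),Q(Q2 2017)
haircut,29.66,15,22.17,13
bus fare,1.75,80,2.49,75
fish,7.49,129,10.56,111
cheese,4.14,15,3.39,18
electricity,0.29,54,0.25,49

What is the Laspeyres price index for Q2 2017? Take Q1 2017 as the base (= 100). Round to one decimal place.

120.2

Laspeyres price index uses base-period quantities as weights.
ΣP(Q2 2017)·Q(Q1 2017) = 22.17×15 + 2.49×80 + 10.56×129 + 3.39×15 + 0.25×54 = 332.55 + 199.2 + 1362.24 + 50.85 + 13.5 = 1958.34
ΣP(Q1 2017)·Q(Q1 2017) = 29.66×15 + 1.75×80 + 7.49×129 + 4.14×15 + 0.29×54 = 444.9 + 140 + 966.21 + 62.1 + 15.66 = 1628.87
Index = 1958.34 / 1628.87 × 100 = 120.2269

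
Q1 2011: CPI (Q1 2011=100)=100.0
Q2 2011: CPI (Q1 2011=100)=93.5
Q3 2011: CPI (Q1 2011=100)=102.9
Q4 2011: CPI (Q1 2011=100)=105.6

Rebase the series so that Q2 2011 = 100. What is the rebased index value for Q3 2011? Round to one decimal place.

110.1

Rebased(Q3 2011) = 102.9 / 93.5 × 100 = 110.0535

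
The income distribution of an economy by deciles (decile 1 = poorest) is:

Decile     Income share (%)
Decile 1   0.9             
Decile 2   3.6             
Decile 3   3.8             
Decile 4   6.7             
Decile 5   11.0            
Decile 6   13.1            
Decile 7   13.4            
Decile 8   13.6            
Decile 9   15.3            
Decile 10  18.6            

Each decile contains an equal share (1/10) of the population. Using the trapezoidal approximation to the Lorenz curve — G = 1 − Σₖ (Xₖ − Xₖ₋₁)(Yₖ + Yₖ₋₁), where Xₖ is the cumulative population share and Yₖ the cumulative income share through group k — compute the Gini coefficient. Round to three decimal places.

0.312

Cumulative income shares Yₖ: 0.0090, 0.0450, 0.0830, 0.1500, 0.2600, 0.3910, 0.5250, 0.6610, 0.8140, 1.0000
Σ (Xₖ−Xₖ₋₁)(Yₖ+Yₖ₋₁) = (1/10)(0.0090+0.0000) + (1/10)(0.0450+0.0090) + (1/10)(0.0830+0.0450) + (1/10)(0.1500+0.0830) + (1/10)(0.2600+0.1500) + (1/10)(0.3910+0.2600) + (1/10)(0.5250+0.3910) + (1/10)(0.6610+0.5250) + (1/10)(0.8140+0.6610) + (1/10)(1.0000+0.8140)
  = 0.0009 + 0.0054 + 0.0128 + 0.0233 + 0.0410 + 0.0651 + 0.0916 + 0.1186 + 0.1475 + 0.1814 = 0.6876
G = 1 − 0.6876 = 0.3124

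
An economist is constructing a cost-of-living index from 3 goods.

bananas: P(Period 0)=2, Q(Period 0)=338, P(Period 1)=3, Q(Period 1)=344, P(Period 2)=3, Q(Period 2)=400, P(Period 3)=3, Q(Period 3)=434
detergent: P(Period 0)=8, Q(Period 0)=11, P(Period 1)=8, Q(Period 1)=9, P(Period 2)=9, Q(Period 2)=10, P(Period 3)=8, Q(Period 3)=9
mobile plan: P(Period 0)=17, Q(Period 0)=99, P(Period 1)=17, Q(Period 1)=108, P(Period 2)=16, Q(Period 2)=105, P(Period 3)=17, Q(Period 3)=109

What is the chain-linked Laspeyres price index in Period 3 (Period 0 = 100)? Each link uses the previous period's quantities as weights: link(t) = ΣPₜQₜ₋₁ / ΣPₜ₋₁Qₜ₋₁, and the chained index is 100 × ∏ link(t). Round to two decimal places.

113.50

Link Period 0→Period 1:
ΣP(Period 1)Q(Period 0) = 3×338 + 8×11 + 17×99 = 1014 + 88 + 1683 = 2785
ΣP(Period 0)Q(Period 0) = 2×338 + 8×11 + 17×99 = 676 + 88 + 1683 = 2447
link = 2785/2447 = 1.138128
Link Period 1→Period 2:
ΣP(Period 2)Q(Period 1) = 3×344 + 9×9 + 16×108 = 1032 + 81 + 1728 = 2841
ΣP(Period 1)Q(Period 1) = 3×344 + 8×9 + 17×108 = 1032 + 72 + 1836 = 2940
link = 2841/2940 = 0.966327
Link Period 2→Period 3:
ΣP(Period 3)Q(Period 2) = 3×400 + 8×10 + 17×105 = 1200 + 80 + 1785 = 3065
ΣP(Period 2)Q(Period 2) = 3×400 + 9×10 + 16×105 = 1200 + 90 + 1680 = 2970
link = 3065/2970 = 1.031987
Chained index = 100 × 1.138128 × 0.966327 × 1.031987 = 113.4982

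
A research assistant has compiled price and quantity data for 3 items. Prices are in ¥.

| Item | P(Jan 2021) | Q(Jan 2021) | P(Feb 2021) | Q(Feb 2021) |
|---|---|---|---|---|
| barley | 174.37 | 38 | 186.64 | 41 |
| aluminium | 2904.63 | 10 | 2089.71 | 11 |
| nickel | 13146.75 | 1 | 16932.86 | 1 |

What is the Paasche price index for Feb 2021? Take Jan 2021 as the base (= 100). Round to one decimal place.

91.1

Paasche price index uses current-period quantities as weights.
ΣP(Feb 2021)·Q(Feb 2021) = 186.64×41 + 2089.71×11 + 16932.86×1 = 7652.24 + 22986.81 + 16932.86 = 47571.91
ΣP(Jan 2021)·Q(Feb 2021) = 174.37×41 + 2904.63×11 + 13146.75×1 = 7149.17 + 31950.93 + 13146.75 = 52246.85
Index = 47571.91 / 52246.85 × 100 = 91.0522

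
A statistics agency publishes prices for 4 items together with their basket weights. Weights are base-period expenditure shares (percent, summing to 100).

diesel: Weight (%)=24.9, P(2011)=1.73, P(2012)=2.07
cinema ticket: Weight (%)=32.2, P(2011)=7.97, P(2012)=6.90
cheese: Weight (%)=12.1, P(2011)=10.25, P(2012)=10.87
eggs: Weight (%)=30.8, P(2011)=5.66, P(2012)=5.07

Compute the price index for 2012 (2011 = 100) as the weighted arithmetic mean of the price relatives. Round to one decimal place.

diesel: 24.9 × (2.07/1.73) = 24.9 × 1.196532 = 29.7936
cinema ticket: 32.2 × (6.90/7.97) = 32.2 × 0.865747 = 27.8770
cheese: 12.1 × (10.87/10.25) = 12.1 × 1.060488 = 12.8319
eggs: 30.8 × (5.07/5.66) = 30.8 × 0.895760 = 27.5894
Index = Σ wᵢ·(p₁ᵢ/p₀ᵢ) = 29.7936 + 27.8770 + 12.8319 + 27.5894 = 98.0920

98.1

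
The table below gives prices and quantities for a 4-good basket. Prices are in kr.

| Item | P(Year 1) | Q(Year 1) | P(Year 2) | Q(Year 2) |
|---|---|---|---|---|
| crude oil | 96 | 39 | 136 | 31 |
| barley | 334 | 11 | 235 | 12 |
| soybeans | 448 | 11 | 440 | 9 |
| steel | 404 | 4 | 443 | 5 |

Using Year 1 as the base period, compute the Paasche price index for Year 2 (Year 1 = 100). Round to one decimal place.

Paasche price index uses current-period quantities as weights.
ΣP(Year 2)·Q(Year 2) = 136×31 + 235×12 + 440×9 + 443×5 = 4216 + 2820 + 3960 + 2215 = 13211
ΣP(Year 1)·Q(Year 2) = 96×31 + 334×12 + 448×9 + 404×5 = 2976 + 4008 + 4032 + 2020 = 13036
Index = 13211 / 13036 × 100 = 101.3424

101.3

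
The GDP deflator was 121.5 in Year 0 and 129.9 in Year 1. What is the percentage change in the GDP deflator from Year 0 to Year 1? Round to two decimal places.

6.91%

Change = (129.9 − 121.5) / 121.5 × 100
       = 8.4 / 121.5 × 100 = 6.9136%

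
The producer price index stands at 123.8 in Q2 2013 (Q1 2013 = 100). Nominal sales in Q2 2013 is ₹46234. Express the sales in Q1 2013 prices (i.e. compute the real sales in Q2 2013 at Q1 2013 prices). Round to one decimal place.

Real = Nominal ÷ (Index/100) = 46234 ÷ (123.8/100)
     = 46234 ÷ 1.238 = 37345.7189

37345.7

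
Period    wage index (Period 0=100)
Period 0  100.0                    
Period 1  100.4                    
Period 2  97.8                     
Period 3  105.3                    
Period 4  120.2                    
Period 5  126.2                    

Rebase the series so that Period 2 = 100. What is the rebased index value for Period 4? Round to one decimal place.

122.9

Rebased(Period 4) = 120.2 / 97.8 × 100 = 122.9039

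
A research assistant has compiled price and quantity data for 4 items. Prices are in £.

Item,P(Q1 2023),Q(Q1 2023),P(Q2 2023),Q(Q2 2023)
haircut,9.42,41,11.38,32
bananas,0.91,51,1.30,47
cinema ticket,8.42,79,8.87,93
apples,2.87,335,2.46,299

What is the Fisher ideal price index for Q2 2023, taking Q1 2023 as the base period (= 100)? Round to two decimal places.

Laspeyres component (base-period weights):
ΣP(Q2 2023)Q(Q1 2023) = 11.38×41 + 1.30×51 + 8.87×79 + 2.46×335 = 466.58 + 66.3 + 700.73 + 824.1 = 2057.71
ΣP(Q1 2023)Q(Q1 2023) = 9.42×41 + 0.91×51 + 8.42×79 + 2.87×335 = 386.22 + 46.41 + 665.18 + 961.45 = 2059.26
L = 2057.71 / 2059.26 × 100 = 99.9247
Paasche component (current-period weights):
ΣP(Q2 2023)Q(Q2 2023) = 11.38×32 + 1.30×47 + 8.87×93 + 2.46×299 = 364.16 + 61.1 + 824.91 + 735.54 = 1985.71
ΣP(Q1 2023)Q(Q2 2023) = 9.42×32 + 0.91×47 + 8.42×93 + 2.87×299 = 301.44 + 42.77 + 783.06 + 858.13 = 1985.4
P = 1985.71 / 1985.4 × 100 = 100.0156
Fisher = √(L × P) = √(99.9247 × 100.0156) = 99.9702

99.97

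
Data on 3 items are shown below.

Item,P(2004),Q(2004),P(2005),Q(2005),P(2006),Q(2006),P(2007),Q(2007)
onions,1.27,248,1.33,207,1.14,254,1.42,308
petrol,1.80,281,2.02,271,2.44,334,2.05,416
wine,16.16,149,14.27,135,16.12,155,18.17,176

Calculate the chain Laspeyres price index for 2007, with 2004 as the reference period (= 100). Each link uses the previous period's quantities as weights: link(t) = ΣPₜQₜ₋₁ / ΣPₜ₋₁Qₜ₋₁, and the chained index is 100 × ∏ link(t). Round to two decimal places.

112.21

Link 2004→2005:
ΣP(2005)Q(2004) = 1.33×248 + 2.02×281 + 14.27×149 = 329.84 + 567.62 + 2126.23 = 3023.69
ΣP(2004)Q(2004) = 1.27×248 + 1.80×281 + 16.16×149 = 314.96 + 505.8 + 2407.84 = 3228.6
link = 3023.69/3228.6 = 0.936533
Link 2005→2006:
ΣP(2006)Q(2005) = 1.14×207 + 2.44×271 + 16.12×135 = 235.98 + 661.24 + 2176.2 = 3073.42
ΣP(2005)Q(2005) = 1.33×207 + 2.02×271 + 14.27×135 = 275.31 + 547.42 + 1926.45 = 2749.18
link = 3073.42/2749.18 = 1.117941
Link 2006→2007:
ΣP(2007)Q(2006) = 1.42×254 + 2.05×334 + 18.17×155 = 360.68 + 684.7 + 2816.35 = 3861.73
ΣP(2006)Q(2006) = 1.14×254 + 2.44×334 + 16.12×155 = 289.56 + 814.96 + 2498.6 = 3603.12
link = 3861.73/3603.12 = 1.071774
Chained index = 100 × 0.936533 × 1.117941 × 1.071774 = 112.2135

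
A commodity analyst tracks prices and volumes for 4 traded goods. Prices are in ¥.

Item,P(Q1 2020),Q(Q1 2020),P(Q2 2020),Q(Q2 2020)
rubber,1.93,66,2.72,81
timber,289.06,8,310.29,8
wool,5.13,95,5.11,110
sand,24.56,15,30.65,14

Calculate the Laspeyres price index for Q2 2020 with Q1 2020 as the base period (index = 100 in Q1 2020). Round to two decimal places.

Laspeyres price index uses base-period quantities as weights.
ΣP(Q2 2020)·Q(Q1 2020) = 2.72×66 + 310.29×8 + 5.11×95 + 30.65×15 = 179.52 + 2482.32 + 485.45 + 459.75 = 3607.04
ΣP(Q1 2020)·Q(Q1 2020) = 1.93×66 + 289.06×8 + 5.13×95 + 24.56×15 = 127.38 + 2312.48 + 487.35 + 368.4 = 3295.61
Index = 3607.04 / 3295.61 × 100 = 109.4498

109.45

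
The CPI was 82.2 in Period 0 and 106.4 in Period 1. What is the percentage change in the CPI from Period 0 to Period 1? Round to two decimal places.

Change = (106.4 − 82.2) / 82.2 × 100
       = 24.2 / 82.2 × 100 = 29.4404%

29.44%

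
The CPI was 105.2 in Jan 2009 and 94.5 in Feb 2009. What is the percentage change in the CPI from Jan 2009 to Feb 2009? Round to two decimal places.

-10.17%

Change = (94.5 − 105.2) / 105.2 × 100
       = -10.7 / 105.2 × 100 = -10.1711%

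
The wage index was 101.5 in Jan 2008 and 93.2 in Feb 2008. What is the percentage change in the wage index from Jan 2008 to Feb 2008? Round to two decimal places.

-8.18%

Change = (93.2 − 101.5) / 101.5 × 100
       = -8.3 / 101.5 × 100 = -8.1773%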